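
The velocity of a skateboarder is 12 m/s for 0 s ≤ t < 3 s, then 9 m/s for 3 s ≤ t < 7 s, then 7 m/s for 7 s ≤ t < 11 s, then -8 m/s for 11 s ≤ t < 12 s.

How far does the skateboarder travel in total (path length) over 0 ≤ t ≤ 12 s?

108 m

Distance (not displacement) is the total path length: add the absolute areas under v-t.
0–3 s: |12| × 3 = 36 m
3–7 s: |9| × 4 = 36 m
7–11 s: |7| × 4 = 28 m
11–12 s: |-8| × 1 = 8 m
Total distance = 108 m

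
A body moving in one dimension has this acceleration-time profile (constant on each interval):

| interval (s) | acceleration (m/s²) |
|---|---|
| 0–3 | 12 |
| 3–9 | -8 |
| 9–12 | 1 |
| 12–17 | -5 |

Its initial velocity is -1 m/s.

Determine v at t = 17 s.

Δv equals the area under the a-t graph; then v = v₀ + Δv.
0–3 s: 12 × 3 = 36 m/s
3–9 s: -8 × 6 = -48 m/s
9–12 s: 1 × 3 = 3 m/s
12–17 s: -5 × 5 = -25 m/s
Δv = -34 m/s, so v(17) = -1 + (-34) = -35 m/s.

-35 m/s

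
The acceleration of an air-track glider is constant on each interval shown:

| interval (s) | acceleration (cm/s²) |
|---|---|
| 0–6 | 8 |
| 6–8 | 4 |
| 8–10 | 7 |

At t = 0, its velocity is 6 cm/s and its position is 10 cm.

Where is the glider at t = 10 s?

444 cm

On each constant-a segment, Δv = aΔt and Δx = v₀Δt + ½aΔt²; chain segment to segment.
0–6 s: v starts 6 cm/s; Δx = 6·6 + ½·8·6² = 180 cm; v ends 54 cm/s.
6–8 s: v starts 54 cm/s; Δx = 54·2 + ½·4·2² = 116 cm; v ends 62 cm/s.
8–10 s: v starts 62 cm/s; Δx = 62·2 + ½·7·2² = 138 cm; v ends 76 cm/s.
x(10) = 10 + Σ Δx = 444 cm.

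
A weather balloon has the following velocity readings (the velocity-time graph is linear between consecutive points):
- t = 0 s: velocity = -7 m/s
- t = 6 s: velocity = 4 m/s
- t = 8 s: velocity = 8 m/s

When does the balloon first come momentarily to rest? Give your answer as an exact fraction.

t = 42/11 s

v changes sign on 0–6 s (from -7 to 4); the graph is linear there, so v = 0 at t = 0 + (7)·(6 − 0)/(4 − -7) = 42/11 s.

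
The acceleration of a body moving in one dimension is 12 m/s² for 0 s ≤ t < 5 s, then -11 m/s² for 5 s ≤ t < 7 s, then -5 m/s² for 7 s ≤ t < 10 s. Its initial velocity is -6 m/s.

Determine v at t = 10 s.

Δv equals the area under the a-t graph; then v = v₀ + Δv.
0–5 s: 12 × 5 = 60 m/s
5–7 s: -11 × 2 = -22 m/s
7–10 s: -5 × 3 = -15 m/s
Δv = 23 m/s, so v(10) = -6 + (23) = 17 m/s.

17 m/s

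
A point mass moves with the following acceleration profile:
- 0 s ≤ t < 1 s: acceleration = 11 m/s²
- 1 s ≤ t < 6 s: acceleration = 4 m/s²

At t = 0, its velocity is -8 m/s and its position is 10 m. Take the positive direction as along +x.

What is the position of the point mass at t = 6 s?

On each constant-a segment, Δv = aΔt and Δx = v₀Δt + ½aΔt²; chain segment to segment.
0–1 s: v starts -8 m/s; Δx = -8·1 + ½·11·1² = -2.5 m; v ends 3 m/s.
1–6 s: v starts 3 m/s; Δx = 3·5 + ½·4·5² = 65 m; v ends 23 m/s.
x(6) = 10 + Σ Δx = 72.5 m.

72.5 m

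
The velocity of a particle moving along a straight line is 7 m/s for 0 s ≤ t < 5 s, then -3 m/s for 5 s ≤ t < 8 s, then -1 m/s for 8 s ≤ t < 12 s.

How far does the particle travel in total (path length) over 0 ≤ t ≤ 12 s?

48 m

Total distance travelled is ∫|v| dt — sum the magnitudes of each area piece.
0–5 s: |7| × 5 = 35 m
5–8 s: |-3| × 3 = 9 m
8–12 s: |-1| × 4 = 4 m
Total distance = 48 m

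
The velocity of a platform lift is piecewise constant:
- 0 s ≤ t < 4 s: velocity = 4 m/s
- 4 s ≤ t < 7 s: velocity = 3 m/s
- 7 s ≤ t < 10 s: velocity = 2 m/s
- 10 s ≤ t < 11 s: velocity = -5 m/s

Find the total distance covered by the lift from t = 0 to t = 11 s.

36 m

Distance (not displacement) is the total path length: add the absolute areas under v-t.
0–4 s: |4| × 4 = 16 m
4–7 s: |3| × 3 = 9 m
7–10 s: |2| × 3 = 6 m
10–11 s: |-5| × 1 = 5 m
Total distance = 36 m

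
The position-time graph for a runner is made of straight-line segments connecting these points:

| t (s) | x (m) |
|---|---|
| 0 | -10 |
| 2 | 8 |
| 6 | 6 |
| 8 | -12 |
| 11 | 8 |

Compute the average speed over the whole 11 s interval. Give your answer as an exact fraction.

58/11 m/s

Average speed = (total path length)/(elapsed time); on a piecewise-linear x-t graph the path length is Σ|Δx|.
0–2 s: |Δx| = |8 − -10| = 18 m
2–6 s: |Δx| = |6 − 8| = 2 m
6–8 s: |Δx| = |-12 − 6| = 18 m
8–11 s: |Δx| = |8 − -12| = 20 m
Total path = 58 m; average speed = 58/11 = 58/11 m/s.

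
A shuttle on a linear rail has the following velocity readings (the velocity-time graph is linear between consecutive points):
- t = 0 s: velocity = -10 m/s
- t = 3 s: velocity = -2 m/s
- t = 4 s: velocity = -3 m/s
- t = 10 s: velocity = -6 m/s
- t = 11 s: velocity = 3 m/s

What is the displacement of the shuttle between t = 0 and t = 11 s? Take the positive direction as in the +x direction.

Net displacement equals the area under the velocity-time graph (areas below the axis count negative).
0–3 s: ½(-10 + -2)(3) = -18 m
3–4 s: ½(-2 + -3)(1) = -2.5 m
4–10 s: ½(-3 + -6)(6) = -27 m
10–11 s: ½(-6 + 3)(1) = -1.5 m
Net displacement = -49 m

-49 m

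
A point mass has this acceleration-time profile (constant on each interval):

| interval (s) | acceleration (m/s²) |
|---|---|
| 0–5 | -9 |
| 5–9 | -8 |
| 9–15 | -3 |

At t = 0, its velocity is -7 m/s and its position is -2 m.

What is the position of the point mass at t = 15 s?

-979.5 m

On each constant-a segment, Δv = aΔt and Δx = v₀Δt + ½aΔt²; chain segment to segment.
0–5 s: v starts -7 m/s; Δx = -7·5 + ½·-9·5² = -147.5 m; v ends -52 m/s.
5–9 s: v starts -52 m/s; Δx = -52·4 + ½·-8·4² = -272 m; v ends -84 m/s.
9–15 s: v starts -84 m/s; Δx = -84·6 + ½·-3·6² = -558 m; v ends -102 m/s.
x(15) = -2 + Σ Δx = -979.5 m.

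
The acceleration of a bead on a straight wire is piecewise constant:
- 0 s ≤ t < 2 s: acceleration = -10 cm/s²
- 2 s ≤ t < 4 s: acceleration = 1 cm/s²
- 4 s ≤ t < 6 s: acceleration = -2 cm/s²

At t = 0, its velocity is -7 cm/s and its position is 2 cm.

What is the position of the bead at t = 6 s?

On each constant-a segment, Δv = aΔt and Δx = v₀Δt + ½aΔt²; chain segment to segment.
0–2 s: v starts -7 cm/s; Δx = -7·2 + ½·-10·2² = -34 cm; v ends -27 cm/s.
2–4 s: v starts -27 cm/s; Δx = -27·2 + ½·1·2² = -52 cm; v ends -25 cm/s.
4–6 s: v starts -25 cm/s; Δx = -25·2 + ½·-2·2² = -54 cm; v ends -29 cm/s.
x(6) = 2 + Σ Δx = -138 cm.

-138 cm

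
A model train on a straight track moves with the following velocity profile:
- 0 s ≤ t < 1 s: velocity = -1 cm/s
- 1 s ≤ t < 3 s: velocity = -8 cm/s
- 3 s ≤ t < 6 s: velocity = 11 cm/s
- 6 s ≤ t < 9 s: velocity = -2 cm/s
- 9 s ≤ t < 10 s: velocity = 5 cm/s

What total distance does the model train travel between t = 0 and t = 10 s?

Distance (not displacement) is the total path length: add the absolute areas under v-t.
0–1 s: |-1| × 1 = 1 cm
1–3 s: |-8| × 2 = 16 cm
3–6 s: |11| × 3 = 33 cm
6–9 s: |-2| × 3 = 6 cm
9–10 s: |5| × 1 = 5 cm
Total distance = 61 cm

61 cm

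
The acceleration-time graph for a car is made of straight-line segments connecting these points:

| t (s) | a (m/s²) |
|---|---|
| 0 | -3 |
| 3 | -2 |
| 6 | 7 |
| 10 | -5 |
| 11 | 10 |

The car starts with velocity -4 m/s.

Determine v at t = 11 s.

Δv equals the area under the a-t graph; then v = v₀ + Δv.
0–3 s: ½(-3 + -2)(3) = -7.5 m/s
3–6 s: ½(-2 + 7)(3) = 7.5 m/s
6–10 s: ½(7 + -5)(4) = 4 m/s
10–11 s: ½(-5 + 10)(1) = 2.5 m/s
Δv = 6.5 m/s, so v(11) = -4 + (6.5) = 2.5 m/s.

2.5 m/s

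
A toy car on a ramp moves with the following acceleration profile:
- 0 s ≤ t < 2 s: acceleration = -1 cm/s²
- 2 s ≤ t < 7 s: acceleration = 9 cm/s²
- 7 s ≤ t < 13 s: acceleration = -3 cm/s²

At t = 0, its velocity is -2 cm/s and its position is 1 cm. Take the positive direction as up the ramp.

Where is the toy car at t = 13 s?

On each constant-a segment, Δv = aΔt and Δx = v₀Δt + ½aΔt²; chain segment to segment.
0–2 s: v starts -2 cm/s; Δx = -2·2 + ½·-1·2² = -6 cm; v ends -4 cm/s.
2–7 s: v starts -4 cm/s; Δx = -4·5 + ½·9·5² = 92.5 cm; v ends 41 cm/s.
7–13 s: v starts 41 cm/s; Δx = 41·6 + ½·-3·6² = 192 cm; v ends 23 cm/s.
x(13) = 1 + Σ Δx = 279.5 cm.

279.5 cm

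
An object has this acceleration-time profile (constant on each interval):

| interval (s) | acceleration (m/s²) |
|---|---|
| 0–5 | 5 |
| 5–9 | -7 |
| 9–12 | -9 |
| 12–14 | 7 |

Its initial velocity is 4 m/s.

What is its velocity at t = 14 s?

-12 m/s

Δv equals the area under the a-t graph; then v = v₀ + Δv.
0–5 s: 5 × 5 = 25 m/s
5–9 s: -7 × 4 = -28 m/s
9–12 s: -9 × 3 = -27 m/s
12–14 s: 7 × 2 = 14 m/s
Δv = -16 m/s, so v(14) = 4 + (-16) = -12 m/s.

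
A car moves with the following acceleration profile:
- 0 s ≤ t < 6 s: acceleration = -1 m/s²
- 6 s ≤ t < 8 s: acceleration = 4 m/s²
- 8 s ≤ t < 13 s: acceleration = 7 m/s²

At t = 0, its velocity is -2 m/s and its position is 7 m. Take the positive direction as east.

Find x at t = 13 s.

56.5 m

On each constant-a segment, Δv = aΔt and Δx = v₀Δt + ½aΔt²; chain segment to segment.
0–6 s: v starts -2 m/s; Δx = -2·6 + ½·-1·6² = -30 m; v ends -8 m/s.
6–8 s: v starts -8 m/s; Δx = -8·2 + ½·4·2² = -8 m; v ends 0 m/s.
8–13 s: v starts 0 m/s; Δx = 0·5 + ½·7·5² = 87.5 m; v ends 35 m/s.
x(13) = 7 + Σ Δx = 56.5 m.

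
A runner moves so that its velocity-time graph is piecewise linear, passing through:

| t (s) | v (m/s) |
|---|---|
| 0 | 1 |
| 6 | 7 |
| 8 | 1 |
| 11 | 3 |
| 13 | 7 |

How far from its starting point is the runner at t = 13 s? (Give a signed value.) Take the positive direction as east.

48 m

Displacement is the signed area under the v-t curve.
0–6 s: ½(1 + 7)(6) = 24 m
6–8 s: ½(7 + 1)(2) = 8 m
8–11 s: ½(1 + 3)(3) = 6 m
11–13 s: ½(3 + 7)(2) = 10 m
Net displacement = 48 m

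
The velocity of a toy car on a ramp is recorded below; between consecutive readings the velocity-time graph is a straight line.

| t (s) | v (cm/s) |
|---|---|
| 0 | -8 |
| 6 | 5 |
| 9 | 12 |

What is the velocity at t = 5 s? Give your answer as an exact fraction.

17/6 cm/s

On 0–6 s the graph is linear from -8 to 5 cm/s: v(5) = -8 + (5 − -8)·(5 − 0)/(6 − 0) = 17/6 cm/s.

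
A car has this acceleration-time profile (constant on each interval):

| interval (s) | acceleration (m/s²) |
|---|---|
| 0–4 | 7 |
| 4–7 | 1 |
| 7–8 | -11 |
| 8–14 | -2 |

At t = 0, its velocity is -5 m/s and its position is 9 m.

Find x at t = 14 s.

193 m

On each constant-a segment, Δv = aΔt and Δx = v₀Δt + ½aΔt²; chain segment to segment.
0–4 s: v starts -5 m/s; Δx = -5·4 + ½·7·4² = 36 m; v ends 23 m/s.
4–7 s: v starts 23 m/s; Δx = 23·3 + ½·1·3² = 73.5 m; v ends 26 m/s.
7–8 s: v starts 26 m/s; Δx = 26·1 + ½·-11·1² = 20.5 m; v ends 15 m/s.
8–14 s: v starts 15 m/s; Δx = 15·6 + ½·-2·6² = 54 m; v ends 3 m/s.
x(14) = 9 + Σ Δx = 193 m.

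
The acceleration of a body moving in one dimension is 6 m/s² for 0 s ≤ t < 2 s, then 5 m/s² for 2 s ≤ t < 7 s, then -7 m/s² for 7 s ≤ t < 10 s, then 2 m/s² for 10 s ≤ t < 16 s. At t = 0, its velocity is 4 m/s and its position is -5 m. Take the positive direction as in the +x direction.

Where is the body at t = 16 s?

405 m

On each constant-a segment, Δv = aΔt and Δx = v₀Δt + ½aΔt²; chain segment to segment.
0–2 s: v starts 4 m/s; Δx = 4·2 + ½·6·2² = 20 m; v ends 16 m/s.
2–7 s: v starts 16 m/s; Δx = 16·5 + ½·5·5² = 142.5 m; v ends 41 m/s.
7–10 s: v starts 41 m/s; Δx = 41·3 + ½·-7·3² = 91.5 m; v ends 20 m/s.
10–16 s: v starts 20 m/s; Δx = 20·6 + ½·2·6² = 156 m; v ends 32 m/s.
x(16) = -5 + Σ Δx = 405 m.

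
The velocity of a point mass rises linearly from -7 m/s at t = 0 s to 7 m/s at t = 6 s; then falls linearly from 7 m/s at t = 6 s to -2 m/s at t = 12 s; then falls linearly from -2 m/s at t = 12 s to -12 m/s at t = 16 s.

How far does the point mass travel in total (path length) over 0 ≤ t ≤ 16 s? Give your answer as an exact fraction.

Total distance travelled is ∫|v| dt — sum the magnitudes of each area piece.
0–6 s: v = 0 at t = 3 s; triangle areas 10.5 + 10.5 = 21 m
6–12 s: v = 0 at t = 32/3 s; triangle areas 49/3 + 4/3 = 53/3 m
12–16 s: |½(-2 + -12)(4)| = 28 m
Total distance = 200/3 m

200/3 m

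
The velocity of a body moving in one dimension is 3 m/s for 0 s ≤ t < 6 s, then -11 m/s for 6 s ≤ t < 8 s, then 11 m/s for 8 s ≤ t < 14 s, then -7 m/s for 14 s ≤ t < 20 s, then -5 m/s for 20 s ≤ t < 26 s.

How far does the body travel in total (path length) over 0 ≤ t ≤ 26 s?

178 m

Distance (not displacement) is the total path length: add the absolute areas under v-t.
0–6 s: |3| × 6 = 18 m
6–8 s: |-11| × 2 = 22 m
8–14 s: |11| × 6 = 66 m
14–20 s: |-7| × 6 = 42 m
20–26 s: |-5| × 6 = 30 m
Total distance = 178 m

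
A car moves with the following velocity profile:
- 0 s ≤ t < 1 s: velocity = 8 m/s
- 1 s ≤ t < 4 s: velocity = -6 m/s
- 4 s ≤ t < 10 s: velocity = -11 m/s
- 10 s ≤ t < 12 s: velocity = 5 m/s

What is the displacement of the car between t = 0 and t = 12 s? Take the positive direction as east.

Displacement is the signed area under the v-t curve.
0–1 s: 8 × 1 = 8 m
1–4 s: -6 × 3 = -18 m
4–10 s: -11 × 6 = -66 m
10–12 s: 5 × 2 = 10 m
Net displacement = -66 m

-66 m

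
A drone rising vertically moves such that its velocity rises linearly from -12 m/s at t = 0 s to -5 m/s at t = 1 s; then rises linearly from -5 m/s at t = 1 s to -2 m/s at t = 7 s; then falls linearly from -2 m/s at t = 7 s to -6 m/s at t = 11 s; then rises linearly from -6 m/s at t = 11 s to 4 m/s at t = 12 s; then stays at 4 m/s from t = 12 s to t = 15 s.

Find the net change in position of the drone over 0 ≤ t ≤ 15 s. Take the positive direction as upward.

-34.5 m

Net displacement equals the area under the velocity-time graph (areas below the axis count negative).
0–1 s: ½(-12 + -5)(1) = -8.5 m
1–7 s: ½(-5 + -2)(6) = -21 m
7–11 s: ½(-2 + -6)(4) = -16 m
11–12 s: ½(-6 + 4)(1) = -1 m
12–15 s: 4 × 3 = 12 m
Net displacement = -34.5 m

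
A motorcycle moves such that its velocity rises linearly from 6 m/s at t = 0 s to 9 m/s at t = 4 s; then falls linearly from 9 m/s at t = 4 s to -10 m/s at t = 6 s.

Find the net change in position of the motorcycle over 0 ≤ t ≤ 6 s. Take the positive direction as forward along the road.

29 m

Displacement is the signed area under the v-t curve.
0–4 s: ½(6 + 9)(4) = 30 m
4–6 s: ½(9 + -10)(2) = -1 m
Net displacement = 29 m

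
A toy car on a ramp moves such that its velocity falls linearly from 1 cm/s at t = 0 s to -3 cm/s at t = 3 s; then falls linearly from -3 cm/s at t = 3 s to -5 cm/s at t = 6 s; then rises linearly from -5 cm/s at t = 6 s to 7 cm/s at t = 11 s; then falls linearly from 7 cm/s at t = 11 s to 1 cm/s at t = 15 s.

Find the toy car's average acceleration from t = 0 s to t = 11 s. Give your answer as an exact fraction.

Average acceleration = Δv/Δt = (7 − 1)/(11 − 0) = 6/11 cm/s².

6/11 cm/s²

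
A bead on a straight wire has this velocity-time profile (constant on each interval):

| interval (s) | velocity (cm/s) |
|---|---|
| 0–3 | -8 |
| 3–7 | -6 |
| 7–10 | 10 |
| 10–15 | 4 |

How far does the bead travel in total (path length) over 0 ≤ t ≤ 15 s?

Total distance travelled is ∫|v| dt — sum the magnitudes of each area piece.
0–3 s: |-8| × 3 = 24 cm
3–7 s: |-6| × 4 = 24 cm
7–10 s: |10| × 3 = 30 cm
10–15 s: |4| × 5 = 20 cm
Total distance = 98 cm

98 cm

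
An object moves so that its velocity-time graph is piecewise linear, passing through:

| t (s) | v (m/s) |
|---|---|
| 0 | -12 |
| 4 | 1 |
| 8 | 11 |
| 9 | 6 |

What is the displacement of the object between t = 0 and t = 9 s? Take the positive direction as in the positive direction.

10.5 m

Net displacement equals the area under the velocity-time graph (areas below the axis count negative).
0–4 s: ½(-12 + 1)(4) = -22 m
4–8 s: ½(1 + 11)(4) = 24 m
8–9 s: ½(11 + 6)(1) = 8.5 m
Net displacement = 10.5 m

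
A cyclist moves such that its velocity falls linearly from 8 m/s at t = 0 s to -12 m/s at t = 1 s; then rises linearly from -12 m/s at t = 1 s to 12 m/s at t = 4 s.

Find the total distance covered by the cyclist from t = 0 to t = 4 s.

Distance (not displacement) is the total path length: add the absolute areas under v-t.
0–1 s: v = 0 at t = 0.4 s; triangle areas 1.6 + 3.6 = 5.2 m
1–4 s: v = 0 at t = 2.5 s; triangle areas 9 + 9 = 18 m
Total distance = 23.2 m

23.2 m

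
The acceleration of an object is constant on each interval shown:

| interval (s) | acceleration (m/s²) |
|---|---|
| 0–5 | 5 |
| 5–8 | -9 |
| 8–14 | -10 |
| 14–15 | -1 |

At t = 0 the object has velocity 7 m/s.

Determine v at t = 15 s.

-56 m/s

Δv equals the area under the a-t graph; then v = v₀ + Δv.
0–5 s: 5 × 5 = 25 m/s
5–8 s: -9 × 3 = -27 m/s
8–14 s: -10 × 6 = -60 m/s
14–15 s: -1 × 1 = -1 m/s
Δv = -63 m/s, so v(15) = 7 + (-63) = -56 m/s.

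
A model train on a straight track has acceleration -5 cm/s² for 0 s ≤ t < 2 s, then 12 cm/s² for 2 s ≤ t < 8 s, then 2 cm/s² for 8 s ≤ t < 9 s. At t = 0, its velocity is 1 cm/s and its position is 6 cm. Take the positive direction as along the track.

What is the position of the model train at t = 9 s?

224 cm

On each constant-a segment, Δv = aΔt and Δx = v₀Δt + ½aΔt²; chain segment to segment.
0–2 s: v starts 1 cm/s; Δx = 1·2 + ½·-5·2² = -8 cm; v ends -9 cm/s.
2–8 s: v starts -9 cm/s; Δx = -9·6 + ½·12·6² = 162 cm; v ends 63 cm/s.
8–9 s: v starts 63 cm/s; Δx = 63·1 + ½·2·1² = 64 cm; v ends 65 cm/s.
x(9) = 6 + Σ Δx = 224 cm.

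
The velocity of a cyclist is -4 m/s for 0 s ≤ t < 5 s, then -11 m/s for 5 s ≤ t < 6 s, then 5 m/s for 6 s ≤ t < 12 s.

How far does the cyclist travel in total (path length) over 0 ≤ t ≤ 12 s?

Total distance travelled is ∫|v| dt — sum the magnitudes of each area piece.
0–5 s: |-4| × 5 = 20 m
5–6 s: |-11| × 1 = 11 m
6–12 s: |5| × 6 = 30 m
Total distance = 61 m

61 m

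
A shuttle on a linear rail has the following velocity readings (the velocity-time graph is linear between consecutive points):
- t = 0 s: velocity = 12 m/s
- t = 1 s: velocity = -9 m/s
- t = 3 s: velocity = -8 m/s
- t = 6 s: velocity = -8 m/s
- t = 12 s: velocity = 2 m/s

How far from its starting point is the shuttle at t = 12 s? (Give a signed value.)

Displacement is the signed area under the v-t curve.
0–1 s: ½(12 + -9)(1) = 1.5 m
1–3 s: ½(-9 + -8)(2) = -17 m
3–6 s: -8 × 3 = -24 m
6–12 s: ½(-8 + 2)(6) = -18 m
Net displacement = -57.5 m

-57.5 m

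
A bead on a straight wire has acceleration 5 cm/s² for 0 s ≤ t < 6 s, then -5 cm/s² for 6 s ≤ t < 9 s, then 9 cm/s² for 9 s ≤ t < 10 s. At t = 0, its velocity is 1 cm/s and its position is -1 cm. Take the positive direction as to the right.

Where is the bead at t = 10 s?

186 cm

On each constant-a segment, Δv = aΔt and Δx = v₀Δt + ½aΔt²; chain segment to segment.
0–6 s: v starts 1 cm/s; Δx = 1·6 + ½·5·6² = 96 cm; v ends 31 cm/s.
6–9 s: v starts 31 cm/s; Δx = 31·3 + ½·-5·3² = 70.5 cm; v ends 16 cm/s.
9–10 s: v starts 16 cm/s; Δx = 16·1 + ½·9·1² = 20.5 cm; v ends 25 cm/s.
x(10) = -1 + Σ Δx = 186 cm.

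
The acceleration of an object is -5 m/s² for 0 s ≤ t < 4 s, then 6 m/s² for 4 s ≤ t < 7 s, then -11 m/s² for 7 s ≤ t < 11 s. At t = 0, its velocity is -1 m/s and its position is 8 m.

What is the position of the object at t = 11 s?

On each constant-a segment, Δv = aΔt and Δx = v₀Δt + ½aΔt²; chain segment to segment.
0–4 s: v starts -1 m/s; Δx = -1·4 + ½·-5·4² = -44 m; v ends -21 m/s.
4–7 s: v starts -21 m/s; Δx = -21·3 + ½·6·3² = -36 m; v ends -3 m/s.
7–11 s: v starts -3 m/s; Δx = -3·4 + ½·-11·4² = -100 m; v ends -47 m/s.
x(11) = 8 + Σ Δx = -172 m.

-172 m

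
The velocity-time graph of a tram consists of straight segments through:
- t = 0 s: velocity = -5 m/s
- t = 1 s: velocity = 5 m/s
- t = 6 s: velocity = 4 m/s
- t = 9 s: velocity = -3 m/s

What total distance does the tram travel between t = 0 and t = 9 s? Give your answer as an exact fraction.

Total distance travelled is ∫|v| dt — sum the magnitudes of each area piece.
0–1 s: v = 0 at t = 0.5 s; triangle areas 1.25 + 1.25 = 2.5 m
1–6 s: |½(5 + 4)(5)| = 22.5 m
6–9 s: v = 0 at t = 54/7 s; triangle areas 24/7 + 27/14 = 75/14 m
Total distance = 425/14 m

425/14 m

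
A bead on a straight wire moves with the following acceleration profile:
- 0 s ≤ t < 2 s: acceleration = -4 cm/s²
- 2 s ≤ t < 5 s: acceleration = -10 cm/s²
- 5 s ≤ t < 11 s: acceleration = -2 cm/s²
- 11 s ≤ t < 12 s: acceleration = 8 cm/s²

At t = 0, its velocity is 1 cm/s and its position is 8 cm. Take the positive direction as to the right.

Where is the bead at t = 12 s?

-367 cm

On each constant-a segment, Δv = aΔt and Δx = v₀Δt + ½aΔt²; chain segment to segment.
0–2 s: v starts 1 cm/s; Δx = 1·2 + ½·-4·2² = -6 cm; v ends -7 cm/s.
2–5 s: v starts -7 cm/s; Δx = -7·3 + ½·-10·3² = -66 cm; v ends -37 cm/s.
5–11 s: v starts -37 cm/s; Δx = -37·6 + ½·-2·6² = -258 cm; v ends -49 cm/s.
11–12 s: v starts -49 cm/s; Δx = -49·1 + ½·8·1² = -45 cm; v ends -41 cm/s.
x(12) = 8 + Σ Δx = -367 cm.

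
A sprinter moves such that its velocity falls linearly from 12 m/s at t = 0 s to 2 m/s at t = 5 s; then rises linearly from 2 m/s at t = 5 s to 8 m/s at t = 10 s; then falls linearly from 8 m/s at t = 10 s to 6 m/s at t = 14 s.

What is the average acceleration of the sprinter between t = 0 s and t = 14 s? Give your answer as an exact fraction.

Average acceleration = Δv/Δt = (6 − 12)/(14 − 0) = -3/7 m/s².

-3/7 m/s²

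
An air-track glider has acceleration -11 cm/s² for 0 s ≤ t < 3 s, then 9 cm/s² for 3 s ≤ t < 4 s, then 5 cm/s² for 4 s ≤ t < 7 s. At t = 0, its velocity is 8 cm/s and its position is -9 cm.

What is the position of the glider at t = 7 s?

-80.5 cm

On each constant-a segment, Δv = aΔt and Δx = v₀Δt + ½aΔt²; chain segment to segment.
0–3 s: v starts 8 cm/s; Δx = 8·3 + ½·-11·3² = -25.5 cm; v ends -25 cm/s.
3–4 s: v starts -25 cm/s; Δx = -25·1 + ½·9·1² = -20.5 cm; v ends -16 cm/s.
4–7 s: v starts -16 cm/s; Δx = -16·3 + ½·5·3² = -25.5 cm; v ends -1 cm/s.
x(7) = -9 + Σ Δx = -80.5 cm.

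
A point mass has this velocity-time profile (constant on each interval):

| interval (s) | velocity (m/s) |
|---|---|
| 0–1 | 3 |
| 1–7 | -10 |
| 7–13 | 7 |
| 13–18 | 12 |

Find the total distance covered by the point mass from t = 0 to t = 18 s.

165 m

Total distance travelled is ∫|v| dt — sum the magnitudes of each area piece.
0–1 s: |3| × 1 = 3 m
1–7 s: |-10| × 6 = 60 m
7–13 s: |7| × 6 = 42 m
13–18 s: |12| × 5 = 60 m
Total distance = 165 m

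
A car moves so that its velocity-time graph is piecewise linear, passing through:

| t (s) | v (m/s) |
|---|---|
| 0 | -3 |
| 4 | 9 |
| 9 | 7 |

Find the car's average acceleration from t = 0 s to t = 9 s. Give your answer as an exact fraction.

Average acceleration = Δv/Δt = (7 − -3)/(9 − 0) = 10/9 m/s².

10/9 m/s²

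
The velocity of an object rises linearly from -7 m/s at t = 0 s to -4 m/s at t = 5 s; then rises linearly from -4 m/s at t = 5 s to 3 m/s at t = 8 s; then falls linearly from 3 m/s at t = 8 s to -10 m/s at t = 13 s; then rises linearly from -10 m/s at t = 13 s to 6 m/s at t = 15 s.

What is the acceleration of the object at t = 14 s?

Acceleration is the slope of the v-t graph on 13–15 s: (6 − -10)/(15 − 13) = 8 m/s².

8 m/s²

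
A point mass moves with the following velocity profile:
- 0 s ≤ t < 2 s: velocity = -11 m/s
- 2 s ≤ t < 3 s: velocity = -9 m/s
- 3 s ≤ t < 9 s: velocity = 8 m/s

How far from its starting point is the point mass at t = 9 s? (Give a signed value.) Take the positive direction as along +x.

17 m

Displacement is the signed area under the v-t curve.
0–2 s: -11 × 2 = -22 m
2–3 s: -9 × 1 = -9 m
3–9 s: 8 × 6 = 48 m
Net displacement = 17 m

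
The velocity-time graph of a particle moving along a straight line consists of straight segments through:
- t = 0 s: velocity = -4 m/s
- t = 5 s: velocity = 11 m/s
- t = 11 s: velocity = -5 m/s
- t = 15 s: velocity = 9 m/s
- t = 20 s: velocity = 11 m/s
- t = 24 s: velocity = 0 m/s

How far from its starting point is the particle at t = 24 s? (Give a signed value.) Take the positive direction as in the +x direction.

Net displacement equals the area under the velocity-time graph (areas below the axis count negative).
0–5 s: ½(-4 + 11)(5) = 17.5 m
5–11 s: ½(11 + -5)(6) = 18 m
11–15 s: ½(-5 + 9)(4) = 8 m
15–20 s: ½(9 + 11)(5) = 50 m
20–24 s: ½(11 + 0)(4) = 22 m
Net displacement = 115.5 m

115.5 m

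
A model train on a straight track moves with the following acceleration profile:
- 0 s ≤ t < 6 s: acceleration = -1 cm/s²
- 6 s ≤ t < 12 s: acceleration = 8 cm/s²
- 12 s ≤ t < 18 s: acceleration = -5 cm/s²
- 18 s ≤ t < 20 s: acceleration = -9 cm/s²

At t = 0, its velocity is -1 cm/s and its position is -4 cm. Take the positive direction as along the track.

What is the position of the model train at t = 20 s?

On each constant-a segment, Δv = aΔt and Δx = v₀Δt + ½aΔt²; chain segment to segment.
0–6 s: v starts -1 cm/s; Δx = -1·6 + ½·-1·6² = -24 cm; v ends -7 cm/s.
6–12 s: v starts -7 cm/s; Δx = -7·6 + ½·8·6² = 102 cm; v ends 41 cm/s.
12–18 s: v starts 41 cm/s; Δx = 41·6 + ½·-5·6² = 156 cm; v ends 11 cm/s.
18–20 s: v starts 11 cm/s; Δx = 11·2 + ½·-9·2² = 4 cm; v ends -7 cm/s.
x(20) = -4 + Σ Δx = 234 cm.

234 cm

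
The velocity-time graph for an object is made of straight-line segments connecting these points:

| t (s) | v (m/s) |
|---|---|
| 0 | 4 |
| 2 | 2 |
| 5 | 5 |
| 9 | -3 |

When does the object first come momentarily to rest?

t = 7.5 s

v changes sign on 5–9 s (from 5 to -3); the graph is linear there, so v = 0 at t = 5 + (-5)·(9 − 5)/(-3 − 5) = 7.5 s.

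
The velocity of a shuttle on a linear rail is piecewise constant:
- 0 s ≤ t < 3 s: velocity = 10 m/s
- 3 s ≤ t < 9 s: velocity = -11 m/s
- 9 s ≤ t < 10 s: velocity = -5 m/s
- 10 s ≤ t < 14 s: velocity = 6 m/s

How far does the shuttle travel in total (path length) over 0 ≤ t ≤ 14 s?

125 m

Total distance travelled is ∫|v| dt — sum the magnitudes of each area piece.
0–3 s: |10| × 3 = 30 m
3–9 s: |-11| × 6 = 66 m
9–10 s: |-5| × 1 = 5 m
10–14 s: |6| × 4 = 24 m
Total distance = 125 m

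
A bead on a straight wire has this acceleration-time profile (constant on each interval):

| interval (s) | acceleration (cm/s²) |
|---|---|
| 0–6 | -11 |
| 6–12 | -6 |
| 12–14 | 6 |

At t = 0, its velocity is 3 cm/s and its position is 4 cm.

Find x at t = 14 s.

-848 cm

On each constant-a segment, Δv = aΔt and Δx = v₀Δt + ½aΔt²; chain segment to segment.
0–6 s: v starts 3 cm/s; Δx = 3·6 + ½·-11·6² = -180 cm; v ends -63 cm/s.
6–12 s: v starts -63 cm/s; Δx = -63·6 + ½·-6·6² = -486 cm; v ends -99 cm/s.
12–14 s: v starts -99 cm/s; Δx = -99·2 + ½·6·2² = -186 cm; v ends -87 cm/s.
x(14) = 4 + Σ Δx = -848 cm.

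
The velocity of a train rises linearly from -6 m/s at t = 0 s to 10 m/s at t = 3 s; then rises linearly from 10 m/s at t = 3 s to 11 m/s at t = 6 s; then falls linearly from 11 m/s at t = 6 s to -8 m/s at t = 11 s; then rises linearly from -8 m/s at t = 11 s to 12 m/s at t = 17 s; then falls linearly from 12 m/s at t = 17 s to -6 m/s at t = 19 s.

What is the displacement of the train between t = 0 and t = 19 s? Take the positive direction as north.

63 m

Displacement is the signed area under the v-t curve.
0–3 s: ½(-6 + 10)(3) = 6 m
3–6 s: ½(10 + 11)(3) = 31.5 m
6–11 s: ½(11 + -8)(5) = 7.5 m
11–17 s: ½(-8 + 12)(6) = 12 m
17–19 s: ½(12 + -6)(2) = 6 m
Net displacement = 63 m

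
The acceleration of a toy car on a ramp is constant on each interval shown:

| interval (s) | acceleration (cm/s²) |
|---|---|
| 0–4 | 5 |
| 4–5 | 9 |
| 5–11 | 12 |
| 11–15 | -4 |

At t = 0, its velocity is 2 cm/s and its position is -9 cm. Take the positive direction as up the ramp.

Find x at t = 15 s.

On each constant-a segment, Δv = aΔt and Δx = v₀Δt + ½aΔt²; chain segment to segment.
0–4 s: v starts 2 cm/s; Δx = 2·4 + ½·5·4² = 48 cm; v ends 22 cm/s.
4–5 s: v starts 22 cm/s; Δx = 22·1 + ½·9·1² = 26.5 cm; v ends 31 cm/s.
5–11 s: v starts 31 cm/s; Δx = 31·6 + ½·12·6² = 402 cm; v ends 103 cm/s.
11–15 s: v starts 103 cm/s; Δx = 103·4 + ½·-4·4² = 380 cm; v ends 87 cm/s.
x(15) = -9 + Σ Δx = 847.5 cm.

847.5 cm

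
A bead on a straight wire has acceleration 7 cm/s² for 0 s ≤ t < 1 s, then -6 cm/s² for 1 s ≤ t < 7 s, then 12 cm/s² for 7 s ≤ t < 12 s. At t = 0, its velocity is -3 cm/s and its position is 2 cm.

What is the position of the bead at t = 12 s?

On each constant-a segment, Δv = aΔt and Δx = v₀Δt + ½aΔt²; chain segment to segment.
0–1 s: v starts -3 cm/s; Δx = -3·1 + ½·7·1² = 0.5 cm; v ends 4 cm/s.
1–7 s: v starts 4 cm/s; Δx = 4·6 + ½·-6·6² = -84 cm; v ends -32 cm/s.
7–12 s: v starts -32 cm/s; Δx = -32·5 + ½·12·5² = -10 cm; v ends 28 cm/s.
x(12) = 2 + Σ Δx = -91.5 cm.

-91.5 cm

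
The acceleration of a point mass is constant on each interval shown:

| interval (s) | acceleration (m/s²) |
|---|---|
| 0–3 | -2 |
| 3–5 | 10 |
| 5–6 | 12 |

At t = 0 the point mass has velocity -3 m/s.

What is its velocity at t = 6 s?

23 m/s

Δv equals the area under the a-t graph; then v = v₀ + Δv.
0–3 s: -2 × 3 = -6 m/s
3–5 s: 10 × 2 = 20 m/s
5–6 s: 12 × 1 = 12 m/s
Δv = 26 m/s, so v(6) = -3 + (26) = 23 m/s.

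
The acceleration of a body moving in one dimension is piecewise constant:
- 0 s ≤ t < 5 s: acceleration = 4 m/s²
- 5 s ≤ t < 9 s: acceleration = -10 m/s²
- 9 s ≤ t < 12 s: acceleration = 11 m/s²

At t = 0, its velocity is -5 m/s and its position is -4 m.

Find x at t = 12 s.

-24.5 m

On each constant-a segment, Δv = aΔt and Δx = v₀Δt + ½aΔt²; chain segment to segment.
0–5 s: v starts -5 m/s; Δx = -5·5 + ½·4·5² = 25 m; v ends 15 m/s.
5–9 s: v starts 15 m/s; Δx = 15·4 + ½·-10·4² = -20 m; v ends -25 m/s.
9–12 s: v starts -25 m/s; Δx = -25·3 + ½·11·3² = -25.5 m; v ends 8 m/s.
x(12) = -4 + Σ Δx = -24.5 m.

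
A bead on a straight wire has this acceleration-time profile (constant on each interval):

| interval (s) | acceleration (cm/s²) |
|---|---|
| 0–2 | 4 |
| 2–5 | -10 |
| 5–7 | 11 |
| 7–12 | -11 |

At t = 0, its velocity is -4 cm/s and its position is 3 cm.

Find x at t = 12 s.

On each constant-a segment, Δv = aΔt and Δx = v₀Δt + ½aΔt²; chain segment to segment.
0–2 s: v starts -4 cm/s; Δx = -4·2 + ½·4·2² = 0 cm; v ends 4 cm/s.
2–5 s: v starts 4 cm/s; Δx = 4·3 + ½·-10·3² = -33 cm; v ends -26 cm/s.
5–7 s: v starts -26 cm/s; Δx = -26·2 + ½·11·2² = -30 cm; v ends -4 cm/s.
7–12 s: v starts -4 cm/s; Δx = -4·5 + ½·-11·5² = -157.5 cm; v ends -59 cm/s.
x(12) = 3 + Σ Δx = -217.5 cm.

-217.5 cm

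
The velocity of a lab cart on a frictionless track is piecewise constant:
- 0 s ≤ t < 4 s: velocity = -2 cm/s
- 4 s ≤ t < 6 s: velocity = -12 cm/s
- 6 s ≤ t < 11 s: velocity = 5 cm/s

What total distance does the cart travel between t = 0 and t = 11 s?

57 cm

Distance (not displacement) is the total path length: add the absolute areas under v-t.
0–4 s: |-2| × 4 = 8 cm
4–6 s: |-12| × 2 = 24 cm
6–11 s: |5| × 5 = 25 cm
Total distance = 57 cm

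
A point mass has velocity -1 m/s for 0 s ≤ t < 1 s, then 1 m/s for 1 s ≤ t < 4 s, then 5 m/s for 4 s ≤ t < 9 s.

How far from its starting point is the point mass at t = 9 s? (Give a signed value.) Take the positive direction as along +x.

Net displacement equals the area under the velocity-time graph (areas below the axis count negative).
0–1 s: -1 × 1 = -1 m
1–4 s: 1 × 3 = 3 m
4–9 s: 5 × 5 = 25 m
Net displacement = 27 m

27 m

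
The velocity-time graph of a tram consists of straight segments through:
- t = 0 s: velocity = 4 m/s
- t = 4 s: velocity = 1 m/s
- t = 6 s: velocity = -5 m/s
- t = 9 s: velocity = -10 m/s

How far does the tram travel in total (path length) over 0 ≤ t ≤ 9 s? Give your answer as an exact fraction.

221/6 m

Total distance travelled is ∫|v| dt — sum the magnitudes of each area piece.
0–4 s: |½(4 + 1)(4)| = 10 m
4–6 s: v = 0 at t = 13/3 s; triangle areas 1/6 + 25/6 = 13/3 m
6–9 s: |½(-5 + -10)(3)| = 22.5 m
Total distance = 221/6 m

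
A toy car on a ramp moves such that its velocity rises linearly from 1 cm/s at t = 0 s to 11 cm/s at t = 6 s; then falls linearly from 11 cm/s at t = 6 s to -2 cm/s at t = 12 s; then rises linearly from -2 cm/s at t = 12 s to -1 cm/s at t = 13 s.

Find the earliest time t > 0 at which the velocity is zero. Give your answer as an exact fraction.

v changes sign on 6–12 s (from 11 to -2); the graph is linear there, so v = 0 at t = 6 + (-11)·(12 − 6)/(-2 − 11) = 144/13 s.

t = 144/13 s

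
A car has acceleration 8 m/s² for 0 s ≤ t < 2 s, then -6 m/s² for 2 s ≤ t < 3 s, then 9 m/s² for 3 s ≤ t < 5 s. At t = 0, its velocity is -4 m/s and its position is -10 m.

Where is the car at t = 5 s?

On each constant-a segment, Δv = aΔt and Δx = v₀Δt + ½aΔt²; chain segment to segment.
0–2 s: v starts -4 m/s; Δx = -4·2 + ½·8·2² = 8 m; v ends 12 m/s.
2–3 s: v starts 12 m/s; Δx = 12·1 + ½·-6·1² = 9 m; v ends 6 m/s.
3–5 s: v starts 6 m/s; Δx = 6·2 + ½·9·2² = 30 m; v ends 24 m/s.
x(5) = -10 + Σ Δx = 37 m.

37 m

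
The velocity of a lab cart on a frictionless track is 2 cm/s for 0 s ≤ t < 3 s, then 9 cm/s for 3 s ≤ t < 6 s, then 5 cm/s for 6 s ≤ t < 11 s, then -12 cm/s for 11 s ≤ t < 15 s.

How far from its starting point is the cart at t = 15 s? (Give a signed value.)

Net displacement equals the area under the velocity-time graph (areas below the axis count negative).
0–3 s: 2 × 3 = 6 cm
3–6 s: 9 × 3 = 27 cm
6–11 s: 5 × 5 = 25 cm
11–15 s: -12 × 4 = -48 cm
Net displacement = 10 cm

10 cm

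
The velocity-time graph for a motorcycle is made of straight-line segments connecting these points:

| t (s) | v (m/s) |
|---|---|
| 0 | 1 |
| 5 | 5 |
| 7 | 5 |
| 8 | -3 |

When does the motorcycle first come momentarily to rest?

t = 7.625 s

v changes sign on 7–8 s (from 5 to -3); the graph is linear there, so v = 0 at t = 7 + (-5)·(8 − 7)/(-3 − 5) = 7.625 s.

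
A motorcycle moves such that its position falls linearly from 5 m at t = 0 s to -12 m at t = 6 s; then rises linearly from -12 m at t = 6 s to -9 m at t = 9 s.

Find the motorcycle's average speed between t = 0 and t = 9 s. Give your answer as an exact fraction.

20/9 m/s

Average speed = (total path length)/(elapsed time); on a piecewise-linear x-t graph the path length is Σ|Δx|.
0–6 s: |Δx| = |-12 − 5| = 17 m
6–9 s: |Δx| = |-9 − -12| = 3 m
Total path = 20 m; average speed = 20/9 = 20/9 m/s.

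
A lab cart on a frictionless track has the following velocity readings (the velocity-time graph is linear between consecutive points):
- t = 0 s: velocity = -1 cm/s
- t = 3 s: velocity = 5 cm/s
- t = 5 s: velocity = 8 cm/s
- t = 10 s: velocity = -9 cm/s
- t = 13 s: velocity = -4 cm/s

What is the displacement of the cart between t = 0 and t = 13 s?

Displacement is the signed area under the v-t curve.
0–3 s: ½(-1 + 5)(3) = 6 cm
3–5 s: ½(5 + 8)(2) = 13 cm
5–10 s: ½(8 + -9)(5) = -2.5 cm
10–13 s: ½(-9 + -4)(3) = -19.5 cm
Net displacement = -3 cm

-3 cm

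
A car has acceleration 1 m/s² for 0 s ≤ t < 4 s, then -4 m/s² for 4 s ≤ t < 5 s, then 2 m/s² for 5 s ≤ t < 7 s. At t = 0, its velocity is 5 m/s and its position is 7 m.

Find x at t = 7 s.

56 m

On each constant-a segment, Δv = aΔt and Δx = v₀Δt + ½aΔt²; chain segment to segment.
0–4 s: v starts 5 m/s; Δx = 5·4 + ½·1·4² = 28 m; v ends 9 m/s.
4–5 s: v starts 9 m/s; Δx = 9·1 + ½·-4·1² = 7 m; v ends 5 m/s.
5–7 s: v starts 5 m/s; Δx = 5·2 + ½·2·2² = 14 m; v ends 9 m/s.
x(7) = 7 + Σ Δx = 56 m.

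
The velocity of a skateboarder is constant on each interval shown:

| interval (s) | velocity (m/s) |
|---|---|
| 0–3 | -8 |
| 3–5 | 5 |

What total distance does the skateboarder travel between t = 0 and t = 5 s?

34 m

Distance (not displacement) is the total path length: add the absolute areas under v-t.
0–3 s: |-8| × 3 = 24 m
3–5 s: |5| × 2 = 10 m
Total distance = 34 m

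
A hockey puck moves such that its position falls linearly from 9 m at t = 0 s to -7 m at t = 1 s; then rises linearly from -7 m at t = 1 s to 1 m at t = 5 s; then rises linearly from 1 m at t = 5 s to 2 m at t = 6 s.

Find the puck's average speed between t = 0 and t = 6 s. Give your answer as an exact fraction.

25/6 m/s

Average speed = (total path length)/(elapsed time); on a piecewise-linear x-t graph the path length is Σ|Δx|.
0–1 s: |Δx| = |-7 − 9| = 16 m
1–5 s: |Δx| = |1 − -7| = 8 m
5–6 s: |Δx| = |2 − 1| = 1 m
Total path = 25 m; average speed = 25/6 = 25/6 m/s.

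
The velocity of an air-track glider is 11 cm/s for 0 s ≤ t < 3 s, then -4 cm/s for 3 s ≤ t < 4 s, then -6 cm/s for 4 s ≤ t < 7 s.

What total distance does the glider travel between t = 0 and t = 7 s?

Distance (not displacement) is the total path length: add the absolute areas under v-t.
0–3 s: |11| × 3 = 33 cm
3–4 s: |-4| × 1 = 4 cm
4–7 s: |-6| × 3 = 18 cm
Total distance = 55 cm

55 cm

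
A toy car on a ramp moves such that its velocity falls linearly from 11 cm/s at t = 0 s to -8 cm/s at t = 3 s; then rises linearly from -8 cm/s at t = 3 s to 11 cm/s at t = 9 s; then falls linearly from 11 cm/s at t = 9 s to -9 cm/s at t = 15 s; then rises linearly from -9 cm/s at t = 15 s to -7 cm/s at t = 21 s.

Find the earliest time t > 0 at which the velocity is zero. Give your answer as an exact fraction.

v changes sign on 0–3 s (from 11 to -8); the graph is linear there, so v = 0 at t = 0 + (-11)·(3 − 0)/(-8 − 11) = 33/19 s.

t = 33/19 s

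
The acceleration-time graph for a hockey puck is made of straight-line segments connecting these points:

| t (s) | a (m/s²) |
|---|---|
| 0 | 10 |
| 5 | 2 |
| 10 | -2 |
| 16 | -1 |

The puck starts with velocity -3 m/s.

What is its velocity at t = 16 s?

Δv equals the area under the a-t graph; then v = v₀ + Δv.
0–5 s: ½(10 + 2)(5) = 30 m/s
5–10 s: ½(2 + -2)(5) = 0 m/s
10–16 s: ½(-2 + -1)(6) = -9 m/s
Δv = 21 m/s, so v(16) = -3 + (21) = 18 m/s.

18 m/s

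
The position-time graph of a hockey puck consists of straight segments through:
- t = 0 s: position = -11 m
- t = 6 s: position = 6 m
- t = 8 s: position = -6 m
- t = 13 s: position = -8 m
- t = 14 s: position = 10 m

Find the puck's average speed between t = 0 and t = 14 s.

Average speed = (total path length)/(elapsed time); on a piecewise-linear x-t graph the path length is Σ|Δx|.
0–6 s: |Δx| = |6 − -11| = 17 m
6–8 s: |Δx| = |-6 − 6| = 12 m
8–13 s: |Δx| = |-8 − -6| = 2 m
13–14 s: |Δx| = |10 − -8| = 18 m
Total path = 49 m; average speed = 49/14 = 3.5 m/s.

3.5 m/s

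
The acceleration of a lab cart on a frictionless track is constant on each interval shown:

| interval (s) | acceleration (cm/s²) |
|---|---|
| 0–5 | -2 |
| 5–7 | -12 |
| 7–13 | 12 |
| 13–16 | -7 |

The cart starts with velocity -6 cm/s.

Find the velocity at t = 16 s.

Δv equals the area under the a-t graph; then v = v₀ + Δv.
0–5 s: -2 × 5 = -10 cm/s
5–7 s: -12 × 2 = -24 cm/s
7–13 s: 12 × 6 = 72 cm/s
13–16 s: -7 × 3 = -21 cm/s
Δv = 17 cm/s, so v(16) = -6 + (17) = 11 cm/s.

11 cm/s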